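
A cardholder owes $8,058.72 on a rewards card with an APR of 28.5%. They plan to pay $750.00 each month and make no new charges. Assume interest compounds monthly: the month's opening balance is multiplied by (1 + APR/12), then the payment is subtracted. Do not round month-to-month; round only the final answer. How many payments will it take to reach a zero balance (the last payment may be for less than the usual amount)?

Monthly rate r = 28.5%/12 = 2.375% = 0.02375.
Recurrence: B ← B·(1+r) − $750.00.
Month 1: interest $191.39; balance after payment $7,500.11.
Month 2: interest $178.13; balance after payment $6,928.24.
Closed form: n = −ln(1 − rB₀/P)/ln(1+r) = −ln(0.74481)/ln(1.02375) ≈ 12.552, so the balance reaches zero during payment 13.

13 payments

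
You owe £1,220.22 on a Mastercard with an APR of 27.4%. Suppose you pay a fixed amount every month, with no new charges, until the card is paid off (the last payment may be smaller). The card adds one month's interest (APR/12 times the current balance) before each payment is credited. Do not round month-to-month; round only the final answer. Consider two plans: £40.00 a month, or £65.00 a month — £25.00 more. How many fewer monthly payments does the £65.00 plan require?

Monthly rate r = 27.4%/12 = 2.28333% = 0.0228333.
At £40.00/mo: n = ⌈−ln(1 − rB₀/P)/ln(1+r)⌉ = 53 payments (last £32.90); total interest = total paid − £1,220.22 = £892.68.
At £65.00/mo: 25 payments (last £51.66); total interest £391.44.
Payments saved = 53 − 25 = 28.

28 fewer payments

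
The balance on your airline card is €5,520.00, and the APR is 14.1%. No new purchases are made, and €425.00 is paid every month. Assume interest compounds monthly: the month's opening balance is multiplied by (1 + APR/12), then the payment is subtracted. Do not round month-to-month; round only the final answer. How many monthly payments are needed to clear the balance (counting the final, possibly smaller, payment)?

Monthly rate r = 14.1%/12 = 1.175% = 0.01175.
Recurrence: B ← B·(1+r) − €425.00.
Month 1: interest €64.86; balance after payment €5,159.86.
Month 2: interest €60.63; balance after payment €4,795.49.
Closed form: n = −ln(1 − rB₀/P)/ln(1+r) = −ln(0.84739)/ln(1.01175) ≈ 14.176, so the balance reaches zero during payment 15.

15 months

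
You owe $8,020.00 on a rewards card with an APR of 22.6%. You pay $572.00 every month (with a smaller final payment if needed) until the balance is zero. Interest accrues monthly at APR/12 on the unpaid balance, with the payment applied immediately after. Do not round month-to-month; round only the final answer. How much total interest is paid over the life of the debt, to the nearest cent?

$1,380.96

Monthly rate r = 22.6%/12 = 1.88333% = 0.0188333.
Payoff takes n = ⌈−ln(1 − rB₀/P)/ln(1+r)⌉ = ⌈16.433⌉ = 17 payments; the last is $248.96.
Total paid = 16·$572.00 + $248.96 = $9,400.96.
Total interest = total paid − principal = $9,400.96 − $8,020.00 = $1,380.96.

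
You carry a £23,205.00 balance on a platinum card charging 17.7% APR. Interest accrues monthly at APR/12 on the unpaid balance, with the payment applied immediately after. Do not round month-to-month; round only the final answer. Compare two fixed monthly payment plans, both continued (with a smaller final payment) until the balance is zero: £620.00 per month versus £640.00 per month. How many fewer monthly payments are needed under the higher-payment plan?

Monthly rate r = 17.7%/12 = 1.475% = 0.01475.
At £620.00/mo: n = ⌈−ln(1 − rB₀/P)/ln(1+r)⌉ = 55 payments (last £525.67); total interest = total paid − £23,205.00 = £10,800.67.
At £640.00/mo: 53 payments (last £171.18); total interest £10,246.18.
Payments saved = 55 − 53 = 2.

2 fewer payments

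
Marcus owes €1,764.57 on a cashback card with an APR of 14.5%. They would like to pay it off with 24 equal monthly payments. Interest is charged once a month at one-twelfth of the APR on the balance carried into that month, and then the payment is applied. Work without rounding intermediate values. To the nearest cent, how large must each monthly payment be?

€85.14

Monthly rate r = 14.5%/12 = 1.20833% = 0.0120833.
Level-payment amortization: P = B₀·r / (1 − (1+r)^(−n)) = 1764.57·0.0120833 / (1 − 1.01208^(−24)).
Denominator 1 − (1+r)^(−24) = 0.250434748.
P = 21.3219 / 0.250434748 ≈ 85.14.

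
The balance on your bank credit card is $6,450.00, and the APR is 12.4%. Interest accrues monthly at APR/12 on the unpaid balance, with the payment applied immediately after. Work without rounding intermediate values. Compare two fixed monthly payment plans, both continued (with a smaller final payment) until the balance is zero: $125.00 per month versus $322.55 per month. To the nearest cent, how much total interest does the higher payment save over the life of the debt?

Monthly rate r = 12.4%/12 = 1.03333% = 0.0103333.
At $125.00/mo: n = ⌈−ln(1 − rB₀/P)/ln(1+r)⌉ = 75 payments (last $13.58); total interest = total paid − $6,450.00 = $2,813.58.
At $322.55/mo: 23 payments (last $166.85); total interest $812.95.
Interest saved = $2,813.58 − $812.95 = $2,000.63.

$2,000.63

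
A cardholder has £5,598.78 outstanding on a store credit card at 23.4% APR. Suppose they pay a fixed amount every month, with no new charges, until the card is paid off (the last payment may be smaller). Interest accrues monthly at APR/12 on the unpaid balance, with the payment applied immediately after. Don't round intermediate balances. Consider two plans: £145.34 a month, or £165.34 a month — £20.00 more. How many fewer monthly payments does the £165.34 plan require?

17 fewer payments

Monthly rate r = 23.4%/12 = 1.95% = 0.0195.
At £145.34/mo: n = ⌈−ln(1 − rB₀/P)/ln(1+r)⌉ = 73 payments (last £4.03); total interest = total paid − £5,598.78 = £4,869.73.
At £165.34/mo: 56 payments (last £150.42); total interest £3,645.34.
Payments saved = 73 − 56 = 17.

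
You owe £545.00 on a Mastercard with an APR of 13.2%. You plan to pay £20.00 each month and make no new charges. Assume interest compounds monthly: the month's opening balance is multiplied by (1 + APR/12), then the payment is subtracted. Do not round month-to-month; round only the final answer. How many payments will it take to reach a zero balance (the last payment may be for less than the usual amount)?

33 months

Monthly rate r = 13.2%/12 = 1.1% = 0.011.
Recurrence: B ← B·(1+r) − £20.00.
Month 1: interest £5.99; balance after payment £531.00.
Month 2: interest £5.84; balance after payment £516.84.
Closed form: n = −ln(1 − rB₀/P)/ln(1+r) = −ln(0.70025)/ln(1.011) ≈ 32.570, so the balance reaches zero during payment 33.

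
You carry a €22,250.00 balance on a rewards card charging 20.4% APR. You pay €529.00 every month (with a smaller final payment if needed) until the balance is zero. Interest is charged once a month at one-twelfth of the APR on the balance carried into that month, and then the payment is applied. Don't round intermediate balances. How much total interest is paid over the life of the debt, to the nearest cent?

Monthly rate r = 20.4%/12 = 1.7% = 0.017.
Payoff takes n = ⌈−ln(1 − rB₀/P)/ln(1+r)⌉ = ⌈74.471⌉ = 75 payments; the last is €250.25.
Total paid = 74·€529.00 + €250.25 = €39,396.25.
Total interest = total paid − principal = €39,396.25 − €22,250.00 = €17,146.25.

€17,146.25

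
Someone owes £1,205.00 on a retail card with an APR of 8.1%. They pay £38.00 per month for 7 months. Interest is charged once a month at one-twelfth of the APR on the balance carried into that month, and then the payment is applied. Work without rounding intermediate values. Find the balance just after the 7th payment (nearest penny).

Monthly rate r = 8.1%/12 = 0.675% = 0.00675.
Each month: B ← B·(1+r) − £38.00.
Month 1: interest £8.13; balance after payment £1,175.13.
Month 2: interest £7.93; balance after payment £1,145.07.
Month 3: interest £7.73; balance after payment £1,114.80.
Month 4: interest £7.52; balance after payment £1,084.32.
Month 5: interest £7.32; balance after payment £1,053.64.
Month 6: interest £7.11; balance after payment £1,022.75.
Month 7: interest £6.90; balance after payment £991.65.

£991.65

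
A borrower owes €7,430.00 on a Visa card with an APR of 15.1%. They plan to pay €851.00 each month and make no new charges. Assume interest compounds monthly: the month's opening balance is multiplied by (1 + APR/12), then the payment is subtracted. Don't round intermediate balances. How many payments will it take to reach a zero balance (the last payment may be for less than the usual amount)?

Monthly rate r = 15.1%/12 = 1.25833% = 0.0125833.
Recurrence: B ← B·(1+r) − €851.00.
Month 1: interest €93.49; balance after payment €6,672.49.
Month 2: interest €83.96; balance after payment €5,905.46.
Closed form: n = −ln(1 − rB₀/P)/ln(1+r) = −ln(0.89014)/ln(1.01258) ≈ 9.307, so the balance reaches zero during payment 10.

10 payments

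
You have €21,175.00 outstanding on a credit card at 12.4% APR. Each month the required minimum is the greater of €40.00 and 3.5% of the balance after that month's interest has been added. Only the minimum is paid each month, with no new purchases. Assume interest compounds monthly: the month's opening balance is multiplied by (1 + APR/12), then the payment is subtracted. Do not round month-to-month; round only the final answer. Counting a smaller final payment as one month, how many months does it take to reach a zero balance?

150 months

Monthly rate r = 12.4%/12 = 1.03333% = 0.0103333.
While 3.5% of the post-interest balance exceeds €40.00, each month B ← (B·(1+r))·(1 − 0.035), i.e. B shrinks by the factor (1+r)·0.965 = 0.97497.
This holds for months 1–116. Entering month 117 the balance is €1,119.17; 3.5% of the post-interest balance is now below €40.00, so the flat €40.00 minimum applies from here.
From month 117 a fixed €40.00 at rate r clears €1,119.17 in 34 more payments. Total: 116 + 34 = 150 months.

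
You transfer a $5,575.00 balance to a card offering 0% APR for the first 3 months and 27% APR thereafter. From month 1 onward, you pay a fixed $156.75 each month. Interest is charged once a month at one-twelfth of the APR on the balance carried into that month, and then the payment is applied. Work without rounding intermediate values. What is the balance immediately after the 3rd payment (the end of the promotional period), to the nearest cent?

Promo months 1–3 at r₀ = 0%/12 = 0; months 4+ at r₁ = 27%/12 = 0.0225.
After month 3 (no interest yet): B = $5,575.00 − 3·$156.75 = $5,104.75.

$5,104.75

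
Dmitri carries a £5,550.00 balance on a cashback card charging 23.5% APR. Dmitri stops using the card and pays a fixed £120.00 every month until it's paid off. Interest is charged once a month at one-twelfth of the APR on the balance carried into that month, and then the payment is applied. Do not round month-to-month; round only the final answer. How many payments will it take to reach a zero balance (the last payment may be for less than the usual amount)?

Monthly rate r = 23.5%/12 = 1.95833% = 0.0195833.
Recurrence: B ← B·(1+r) − £120.00.
Month 1: interest £108.69; balance after payment £5,538.69.
Month 2: interest £108.47; balance after payment £5,527.15.
Closed form: n = −ln(1 − rB₀/P)/ln(1+r) = −ln(0.094271)/ln(1.01958) ≈ 121.768, so the balance reaches zero during payment 122.

122 payments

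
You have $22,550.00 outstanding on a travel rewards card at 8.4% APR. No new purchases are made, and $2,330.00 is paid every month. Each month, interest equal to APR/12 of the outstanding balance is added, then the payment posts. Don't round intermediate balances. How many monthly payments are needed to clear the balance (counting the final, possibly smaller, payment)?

Monthly rate r = 8.4%/12 = 0.7% = 0.007.
Recurrence: B ← B·(1+r) − $2,330.00.
Month 1: interest $157.85; balance after payment $20,377.85.
Month 2: interest $142.64; balance after payment $18,190.49.
Closed form: n = −ln(1 − rB₀/P)/ln(1+r) = −ln(0.93225)/ln(1.007) ≈ 10.057, so the balance reaches zero during payment 11.

11 months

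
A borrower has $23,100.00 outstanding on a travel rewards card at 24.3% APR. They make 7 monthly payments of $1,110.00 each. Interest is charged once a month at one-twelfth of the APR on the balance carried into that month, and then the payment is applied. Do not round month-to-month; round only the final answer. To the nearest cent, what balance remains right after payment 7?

$18,321.91

Monthly rate r = 24.3%/12 = 2.025% = 0.02025.
Each month: B ← B·(1+r) − $1,110.00.
Month 1: interest $467.78; balance after payment $22,457.78.
Month 2: interest $454.77; balance after payment $21,802.54.
Month 3: interest $441.50; balance after payment $21,134.05.
Month 4: interest $427.96; balance after payment $20,452.01.
Month 5: interest $414.15; balance after payment $19,756.16.
Month 6: interest $400.06; balance after payment $19,046.23.
Month 7: interest $385.69; balance after payment $18,321.91.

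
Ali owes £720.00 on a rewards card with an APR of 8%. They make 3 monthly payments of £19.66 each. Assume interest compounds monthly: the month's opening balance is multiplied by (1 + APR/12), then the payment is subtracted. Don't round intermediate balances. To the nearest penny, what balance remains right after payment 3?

£675.12

Monthly rate r = 8%/12 = 0.666667% = 0.00666667.
Each month: B ← B·(1+r) − £19.66.
Month 1: interest £4.80; balance after payment £705.14.
Month 2: interest £4.70; balance after payment £690.18.
Month 3: interest £4.60; balance after payment £675.12.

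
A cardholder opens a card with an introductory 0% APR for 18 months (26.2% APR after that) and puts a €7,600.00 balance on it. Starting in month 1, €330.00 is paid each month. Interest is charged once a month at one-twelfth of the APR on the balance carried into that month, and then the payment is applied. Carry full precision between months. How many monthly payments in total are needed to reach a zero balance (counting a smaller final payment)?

Promo months 1–18 at r₀ = 0%/12 = 0; months 19+ at r₁ = 26.2%/12 = 0.0218333.
After month 18 (no interest yet): B = €7,600.00 − 18·€330.00 = €1,660.00.
Then at r₁ with €330.00/mo: n₂ = −ln(1 − r₁·B/P)/ln(1+r₁) ≈ 5.39 → 6 more payments.

24 months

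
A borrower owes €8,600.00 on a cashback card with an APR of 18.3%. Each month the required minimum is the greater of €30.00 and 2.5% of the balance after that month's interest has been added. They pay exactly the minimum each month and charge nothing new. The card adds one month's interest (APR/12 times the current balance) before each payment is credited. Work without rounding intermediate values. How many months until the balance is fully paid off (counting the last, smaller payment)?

Monthly rate r = 18.3%/12 = 1.525% = 0.01525.
While 2.5% of the post-interest balance exceeds €30.00, each month B ← (B·(1+r))·(1 − 0.025), i.e. B shrinks by the factor (1+r)·0.975 = 0.98987.
This holds for months 1–195. Entering month 196 the balance is €1,180.68; 2.5% of the post-interest balance is now below €30.00, so the flat €30.00 minimum applies from here.
From month 196 a fixed €30.00 at rate r clears €1,180.68 in 61 more payments. Total: 195 + 61 = 256 months.

256 months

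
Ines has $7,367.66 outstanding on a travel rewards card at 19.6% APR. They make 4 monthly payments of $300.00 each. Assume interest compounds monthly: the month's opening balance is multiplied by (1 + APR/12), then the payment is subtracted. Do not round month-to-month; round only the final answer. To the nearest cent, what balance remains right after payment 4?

$6,631.21

Monthly rate r = 19.6%/12 = 1.63333% = 0.0163333.
Each month: B ← B·(1+r) − $300.00.
Month 1: interest $120.34; balance after payment $7,188.00.
Month 2: interest $117.40; balance after payment $7,005.40.
Month 3: interest $114.42; balance after payment $6,819.82.
Month 4: interest $111.39; balance after payment $6,631.21.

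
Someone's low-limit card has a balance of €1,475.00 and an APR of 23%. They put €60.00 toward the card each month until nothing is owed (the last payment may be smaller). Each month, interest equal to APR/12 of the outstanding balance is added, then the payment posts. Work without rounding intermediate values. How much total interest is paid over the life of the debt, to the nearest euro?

€539

Monthly rate r = 23%/12 = 1.91667% = 0.0191667.
Payoff takes n = ⌈−ln(1 − rB₀/P)/ln(1+r)⌉ = ⌈33.558⌉ = 34 payments; the last is €33.62.
Total paid = 33·€60.00 + €33.62 = €2,013.62.
Total interest = total paid − principal = €2,013.62 − €1,475.00 = €538.62.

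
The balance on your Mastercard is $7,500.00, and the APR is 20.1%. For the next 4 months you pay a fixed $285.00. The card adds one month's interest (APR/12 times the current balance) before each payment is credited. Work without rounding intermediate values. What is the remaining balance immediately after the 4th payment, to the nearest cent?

$6,846.30

Monthly rate r = 20.1%/12 = 1.675% = 0.01675.
Each month: B ← B·(1+r) − $285.00.
Month 1: interest $125.63; balance after payment $7,340.62.
Month 2: interest $122.96; balance after payment $7,178.58.
Month 3: interest $120.24; balance after payment $7,013.82.
Month 4: interest $117.48; balance after payment $6,846.30.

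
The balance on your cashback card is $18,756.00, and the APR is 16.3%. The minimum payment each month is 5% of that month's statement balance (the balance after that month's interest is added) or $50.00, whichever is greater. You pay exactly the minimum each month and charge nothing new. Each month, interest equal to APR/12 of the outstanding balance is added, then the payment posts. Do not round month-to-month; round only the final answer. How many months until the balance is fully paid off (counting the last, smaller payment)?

102 months

Monthly rate r = 16.3%/12 = 1.35833% = 0.0135833.
While 5% of the post-interest balance exceeds $50.00, each month B ← (B·(1+r))·(1 − 0.05), i.e. B shrinks by the factor (1+r)·0.95 = 0.9629.
This holds for months 1–78. Entering month 79 the balance is $983.15; 5% of the post-interest balance is now below $50.00, so the flat $50.00 minimum applies from here.
From month 79 a fixed $50.00 at rate r clears $983.15 in 24 more payments. Total: 78 + 24 = 102 months.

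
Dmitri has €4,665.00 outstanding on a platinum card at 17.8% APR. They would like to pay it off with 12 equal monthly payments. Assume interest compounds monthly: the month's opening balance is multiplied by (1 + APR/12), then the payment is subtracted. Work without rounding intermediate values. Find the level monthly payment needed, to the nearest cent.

€427.24

Monthly rate r = 17.8%/12 = 1.48333% = 0.0148333.
Level-payment amortization: P = B₀·r / (1 − (1+r)^(−n)) = 4665.00·0.0148333 / (1 − 1.01483^(−12)).
Denominator 1 − (1+r)^(−12) = 0.161962764.
P = 69.1975 / 0.161962764 ≈ 427.24.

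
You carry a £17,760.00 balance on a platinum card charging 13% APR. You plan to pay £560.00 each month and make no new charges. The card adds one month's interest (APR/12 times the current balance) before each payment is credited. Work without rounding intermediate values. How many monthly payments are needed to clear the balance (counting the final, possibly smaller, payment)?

40 payments

Monthly rate r = 13%/12 = 1.08333% = 0.0108333.
Recurrence: B ← B·(1+r) − £560.00.
Month 1: interest £192.40; balance after payment £17,392.40.
Month 2: interest £188.42; balance after payment £17,020.82.
Closed form: n = −ln(1 − rB₀/P)/ln(1+r) = −ln(0.65643)/ln(1.01083) ≈ 39.066, so the balance reaches zero during payment 40.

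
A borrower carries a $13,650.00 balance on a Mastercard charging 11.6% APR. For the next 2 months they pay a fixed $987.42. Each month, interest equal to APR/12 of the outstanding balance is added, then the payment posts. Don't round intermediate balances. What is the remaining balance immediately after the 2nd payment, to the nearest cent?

Monthly rate r = 11.6%/12 = 0.966667% = 0.00966667.
Each month: B ← B·(1+r) − $987.42.
Month 1: interest $131.95; balance after payment $12,794.53.
Month 2: interest $123.68; balance after payment $11,930.79.

$11,930.79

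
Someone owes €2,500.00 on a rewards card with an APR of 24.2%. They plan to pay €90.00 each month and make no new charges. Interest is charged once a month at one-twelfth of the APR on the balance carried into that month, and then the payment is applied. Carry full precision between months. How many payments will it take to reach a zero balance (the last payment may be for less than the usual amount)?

Monthly rate r = 24.2%/12 = 2.01667% = 0.0201667.
Recurrence: B ← B·(1+r) − €90.00.
Month 1: interest €50.42; balance after payment €2,460.42.
Month 2: interest €49.62; balance after payment €2,420.04.
Closed form: n = −ln(1 − rB₀/P)/ln(1+r) = −ln(0.43981)/ln(1.02017) ≈ 41.140, so the balance reaches zero during payment 42.

42 payments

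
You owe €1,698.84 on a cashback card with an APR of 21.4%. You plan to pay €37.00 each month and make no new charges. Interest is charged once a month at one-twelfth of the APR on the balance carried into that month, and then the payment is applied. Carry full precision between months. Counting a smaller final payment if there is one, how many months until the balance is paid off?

97 payments

Monthly rate r = 21.4%/12 = 1.78333% = 0.0178333.
Recurrence: B ← B·(1+r) − €37.00.
Month 1: interest €30.30; balance after payment €1,692.14.
Month 2: interest €30.18; balance after payment €1,685.31.
Closed form: n = −ln(1 − rB₀/P)/ln(1+r) = −ln(0.18119)/ln(1.01783) ≈ 96.639, so the balance reaches zero during payment 97.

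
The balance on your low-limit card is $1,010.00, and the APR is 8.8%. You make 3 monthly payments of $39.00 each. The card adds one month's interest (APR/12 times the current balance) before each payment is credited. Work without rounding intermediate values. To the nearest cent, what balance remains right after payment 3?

Monthly rate r = 8.8%/12 = 0.733333% = 0.00733333.
Each month: B ← B·(1+r) − $39.00.
Month 1: interest $7.41; balance after payment $978.41.
Month 2: interest $7.17; balance after payment $946.58.
Month 3: interest $6.94; balance after payment $914.52.

$914.52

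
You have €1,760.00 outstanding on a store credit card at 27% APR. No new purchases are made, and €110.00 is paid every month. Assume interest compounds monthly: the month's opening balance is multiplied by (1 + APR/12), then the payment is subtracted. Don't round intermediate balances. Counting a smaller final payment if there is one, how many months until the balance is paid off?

Monthly rate r = 27%/12 = 2.25% = 0.0225.
Recurrence: B ← B·(1+r) − €110.00.
Month 1: interest €39.60; balance after payment €1,689.60.
Month 2: interest €38.02; balance after payment €1,617.62.
Closed form: n = −ln(1 − rB₀/P)/ln(1+r) = −ln(0.64)/ln(1.0225) ≈ 20.057, so the balance reaches zero during payment 21.

21 months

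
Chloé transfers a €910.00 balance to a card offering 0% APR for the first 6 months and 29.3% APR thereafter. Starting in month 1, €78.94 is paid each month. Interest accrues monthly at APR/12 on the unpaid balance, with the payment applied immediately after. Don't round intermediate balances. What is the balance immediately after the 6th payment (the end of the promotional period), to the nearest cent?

Promo months 1–6 at r₀ = 0%/12 = 0; months 7+ at r₁ = 29.3%/12 = 0.0244167.
After month 6 (no interest yet): B = €910.00 − 6·€78.94 = €436.36.

€436.36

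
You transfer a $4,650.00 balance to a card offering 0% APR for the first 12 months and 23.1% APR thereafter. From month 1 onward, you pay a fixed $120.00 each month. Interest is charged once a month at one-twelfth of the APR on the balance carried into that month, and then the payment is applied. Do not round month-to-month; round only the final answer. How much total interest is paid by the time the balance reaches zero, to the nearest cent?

$1,343.32

Promo months 1–12 at r₀ = 0%/12 = 0; months 13+ at r₁ = 23.1%/12 = 0.01925.
After month 12 (no interest yet): B = $4,650.00 − 12·$120.00 = $3,210.00.
Then at r₁ with $120.00/mo: n₂ = −ln(1 − r₁·B/P)/ln(1+r₁) ≈ 37.94 → 38 more payments.
Total paid = 49·$120.00 + $113.32 = $5,993.32; interest = $5,993.32 − $4,650.00 = $1,343.32.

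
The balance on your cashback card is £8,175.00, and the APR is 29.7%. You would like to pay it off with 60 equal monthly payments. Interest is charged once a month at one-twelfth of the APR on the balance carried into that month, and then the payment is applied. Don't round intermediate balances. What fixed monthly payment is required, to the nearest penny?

£262.98

Monthly rate r = 29.7%/12 = 2.475% = 0.02475.
Level-payment amortization: P = B₀·r / (1 − (1+r)^(−n)) = 8175.00·0.02475 / (1 − 1.02475^(−60)).
Denominator 1 − (1+r)^(−60) = 0.769365443.
P = 202.331 / 0.769365443 ≈ 262.98.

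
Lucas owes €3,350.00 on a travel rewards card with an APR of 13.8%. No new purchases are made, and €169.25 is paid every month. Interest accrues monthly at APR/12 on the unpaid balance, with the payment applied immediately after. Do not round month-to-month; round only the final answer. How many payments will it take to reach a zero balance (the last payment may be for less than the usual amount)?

23 payments

Monthly rate r = 13.8%/12 = 1.15% = 0.0115.
Recurrence: B ← B·(1+r) − €169.25.
Month 1: interest €38.52; balance after payment €3,219.28.
Month 2: interest €37.02; balance after payment €3,087.05.
Closed form: n = −ln(1 − rB₀/P)/ln(1+r) = −ln(0.77238)/ln(1.0115) ≈ 22.588, so the balance reaches zero during payment 23.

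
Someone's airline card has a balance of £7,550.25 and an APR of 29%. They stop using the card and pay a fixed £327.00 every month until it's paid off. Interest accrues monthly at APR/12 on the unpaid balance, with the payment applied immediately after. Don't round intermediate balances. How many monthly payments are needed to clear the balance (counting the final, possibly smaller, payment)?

Monthly rate r = 29%/12 = 2.41667% = 0.0241667.
Recurrence: B ← B·(1+r) − £327.00.
Month 1: interest £182.46; balance after payment £7,405.71.
Month 2: interest £178.97; balance after payment £7,257.69.
Closed form: n = −ln(1 − rB₀/P)/ln(1+r) = −ln(0.442)/ln(1.02417) ≈ 34.190, so the balance reaches zero during payment 35.

35 months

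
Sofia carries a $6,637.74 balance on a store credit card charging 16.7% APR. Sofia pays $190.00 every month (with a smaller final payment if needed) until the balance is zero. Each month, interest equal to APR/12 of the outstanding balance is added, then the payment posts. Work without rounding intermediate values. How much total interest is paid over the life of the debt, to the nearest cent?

$2,516.80

Monthly rate r = 16.7%/12 = 1.39167% = 0.0139167.
Payoff takes n = ⌈−ln(1 − rB₀/P)/ln(1+r)⌉ = ⌈48.181⌉ = 49 payments; the last is $34.54.
Total paid = 48·$190.00 + $34.54 = $9,154.54.
Total interest = total paid − principal = $9,154.54 − $6,637.74 = $2,516.80.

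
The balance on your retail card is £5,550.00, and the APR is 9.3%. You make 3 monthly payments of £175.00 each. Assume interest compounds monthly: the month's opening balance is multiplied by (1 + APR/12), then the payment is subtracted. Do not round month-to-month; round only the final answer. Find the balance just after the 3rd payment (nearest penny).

£5,150.96

Monthly rate r = 9.3%/12 = 0.775% = 0.00775.
Each month: B ← B·(1+r) − £175.00.
Month 1: interest £43.01; balance after payment £5,418.01.
Month 2: interest £41.99; balance after payment £5,285.00.
Month 3: interest £40.96; balance after payment £5,150.96.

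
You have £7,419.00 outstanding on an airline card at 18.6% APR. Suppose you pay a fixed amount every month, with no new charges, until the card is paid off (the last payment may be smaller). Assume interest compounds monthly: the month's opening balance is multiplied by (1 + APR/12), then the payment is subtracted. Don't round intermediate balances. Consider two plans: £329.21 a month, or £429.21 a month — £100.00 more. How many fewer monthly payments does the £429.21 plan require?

Monthly rate r = 18.6%/12 = 1.55% = 0.0155.
At £329.21/mo: n = ⌈−ln(1 − rB₀/P)/ln(1+r)⌉ = 28 payments (last £308.86); total interest = total paid − £7,419.00 = £1,778.53.
At £429.21/mo: 21 payments (last £119.12); total interest £1,284.32.
Payments saved = 28 − 21 = 7.

7 fewer payments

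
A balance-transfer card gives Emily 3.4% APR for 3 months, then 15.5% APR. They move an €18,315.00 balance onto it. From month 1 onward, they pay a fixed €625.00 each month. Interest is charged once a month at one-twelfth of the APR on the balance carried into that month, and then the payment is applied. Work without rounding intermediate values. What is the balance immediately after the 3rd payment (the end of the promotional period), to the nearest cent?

Promo months 1–3 at r₀ = 3.4%/12 = 0.00283333; months 4+ at r₁ = 15.5%/12 = 0.0129167.
After month 3: iterate B ← B·(1+r₀) − €625.00 for 3 months → €16,590.80.

€16,590.80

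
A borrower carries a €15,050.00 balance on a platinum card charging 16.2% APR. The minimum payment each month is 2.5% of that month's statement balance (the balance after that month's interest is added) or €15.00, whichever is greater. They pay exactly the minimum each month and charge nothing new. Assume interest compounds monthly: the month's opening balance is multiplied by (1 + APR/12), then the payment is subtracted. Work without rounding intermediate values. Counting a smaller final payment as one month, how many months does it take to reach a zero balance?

329 months

Monthly rate r = 16.2%/12 = 1.35% = 0.0135.
While 2.5% of the post-interest balance exceeds €15.00, each month B ← (B·(1+r))·(1 − 0.025), i.e. B shrinks by the factor (1+r)·0.975 = 0.98816.
This holds for months 1–272. Entering month 273 the balance is €590.00; 2.5% of the post-interest balance is now below €15.00, so the flat €15.00 minimum applies from here.
From month 273 a fixed €15.00 at rate r clears €590.00 in 57 more payments. Total: 272 + 57 = 329 months.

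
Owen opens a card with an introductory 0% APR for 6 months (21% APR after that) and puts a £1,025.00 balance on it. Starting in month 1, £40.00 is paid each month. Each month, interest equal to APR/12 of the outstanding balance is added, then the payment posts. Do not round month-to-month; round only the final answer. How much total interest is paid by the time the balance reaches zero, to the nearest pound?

Promo months 1–6 at r₀ = 0%/12 = 0; months 7+ at r₁ = 21%/12 = 0.0175.
After month 6 (no interest yet): B = £1,025.00 − 6·£40.00 = £785.00.
Then at r₁ with £40.00/mo: n₂ = −ln(1 − r₁·B/P)/ln(1+r₁) ≈ 24.25 → 25 more payments.
Total paid = 30·£40.00 + £10.14 = £1,210.14; interest = £1,210.14 − £1,025.00 = £185.14.

£185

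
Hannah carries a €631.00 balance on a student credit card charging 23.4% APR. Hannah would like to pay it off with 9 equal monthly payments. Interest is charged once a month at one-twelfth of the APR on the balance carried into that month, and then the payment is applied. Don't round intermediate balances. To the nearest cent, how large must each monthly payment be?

€77.12

Monthly rate r = 23.4%/12 = 1.95% = 0.0195.
Level-payment amortization: P = B₀·r / (1 − (1+r)^(−n)) = 631.00·0.0195 / (1 − 1.0195^(−9)).
Denominator 1 − (1+r)^(−9) = 0.159544103.
P = 12.3045 / 0.159544103 ≈ 77.12.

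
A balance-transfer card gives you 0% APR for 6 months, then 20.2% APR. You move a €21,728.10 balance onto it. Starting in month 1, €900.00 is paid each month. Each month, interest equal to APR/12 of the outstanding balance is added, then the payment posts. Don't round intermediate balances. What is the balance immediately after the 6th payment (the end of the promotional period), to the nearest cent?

€16,328.10

Promo months 1–6 at r₀ = 0%/12 = 0; months 7+ at r₁ = 20.2%/12 = 0.0168333.
After month 6 (no interest yet): B = €21,728.10 − 6·€900.00 = €16,328.10.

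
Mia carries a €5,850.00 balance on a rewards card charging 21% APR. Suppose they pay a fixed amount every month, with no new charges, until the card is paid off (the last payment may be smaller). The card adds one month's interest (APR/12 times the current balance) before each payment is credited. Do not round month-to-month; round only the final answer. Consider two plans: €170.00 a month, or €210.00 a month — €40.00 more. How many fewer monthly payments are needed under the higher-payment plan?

15 fewer payments

Monthly rate r = 21%/12 = 1.75% = 0.0175.
At €170.00/mo: n = ⌈−ln(1 − rB₀/P)/ln(1+r)⌉ = 54 payments (last €23.13); total interest = total paid − €5,850.00 = €3,183.13.
At €210.00/mo: 39 payments (last €111.89); total interest €2,241.89.
Payments saved = 54 − 39 = 15.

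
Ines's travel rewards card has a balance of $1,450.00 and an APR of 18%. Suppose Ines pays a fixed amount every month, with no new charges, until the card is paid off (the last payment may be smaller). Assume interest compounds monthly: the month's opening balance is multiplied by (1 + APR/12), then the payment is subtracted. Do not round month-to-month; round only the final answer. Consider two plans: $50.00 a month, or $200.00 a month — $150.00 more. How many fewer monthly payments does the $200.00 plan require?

Monthly rate r = 18%/12 = 1.5% = 0.015.
At $50.00/mo: n = ⌈−ln(1 − rB₀/P)/ln(1+r)⌉ = 39 payments (last $17.42); total interest = total paid − $1,450.00 = $467.42.
At $200.00/mo: 8 payments (last $146.85); total interest $96.85.
Payments saved = 39 − 8 = 31.

31 fewer payments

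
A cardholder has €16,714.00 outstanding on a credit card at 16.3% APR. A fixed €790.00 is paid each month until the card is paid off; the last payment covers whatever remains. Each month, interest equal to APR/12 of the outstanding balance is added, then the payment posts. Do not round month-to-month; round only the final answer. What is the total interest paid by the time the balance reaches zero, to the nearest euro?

Monthly rate r = 16.3%/12 = 1.35833% = 0.0135833.
Payoff takes n = ⌈−ln(1 − rB₀/P)/ln(1+r)⌉ = ⌈25.112⌉ = 26 payments; the last is €89.08.
Total paid = 25·€790.00 + €89.08 = €19,839.08.
Total interest = total paid − principal = €19,839.08 − €16,714.00 = €3,125.08.

€3,125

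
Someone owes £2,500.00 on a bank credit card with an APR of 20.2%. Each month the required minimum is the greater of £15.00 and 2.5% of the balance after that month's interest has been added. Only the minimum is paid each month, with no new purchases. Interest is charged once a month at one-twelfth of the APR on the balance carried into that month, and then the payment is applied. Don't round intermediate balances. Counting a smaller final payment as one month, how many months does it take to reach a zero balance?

233 months

Monthly rate r = 20.2%/12 = 1.68333% = 0.0168333.
While 2.5% of the post-interest balance exceeds £15.00, each month B ← (B·(1+r))·(1 − 0.025), i.e. B shrinks by the factor (1+r)·0.975 = 0.99141.
This holds for months 1–168. Entering month 169 the balance is £587.05; 2.5% of the post-interest balance is now below £15.00, so the flat £15.00 minimum applies from here.
From month 169 a fixed £15.00 at rate r clears £587.05 in 65 more payments. Total: 168 + 65 = 233 months.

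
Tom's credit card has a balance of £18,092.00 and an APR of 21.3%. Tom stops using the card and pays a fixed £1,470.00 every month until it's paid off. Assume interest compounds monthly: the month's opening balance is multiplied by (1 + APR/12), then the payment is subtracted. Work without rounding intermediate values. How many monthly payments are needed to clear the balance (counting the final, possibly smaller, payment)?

15 months

Monthly rate r = 21.3%/12 = 1.775% = 0.01775.
Recurrence: B ← B·(1+r) − £1,470.00.
Month 1: interest £321.13; balance after payment £16,943.13.
Month 2: interest £300.74; balance after payment £15,773.87.
Closed form: n = −ln(1 − rB₀/P)/ln(1+r) = −ln(0.78154)/ln(1.01775) ≈ 14.009, so the balance reaches zero during payment 15.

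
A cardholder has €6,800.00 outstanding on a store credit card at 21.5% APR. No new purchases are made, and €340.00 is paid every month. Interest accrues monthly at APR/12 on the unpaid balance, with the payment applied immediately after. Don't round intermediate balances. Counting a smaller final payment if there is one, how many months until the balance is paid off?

Monthly rate r = 21.5%/12 = 1.79167% = 0.0179167.
Recurrence: B ← B·(1+r) − €340.00.
Month 1: interest €121.83; balance after payment €6,581.83.
Month 2: interest €117.92; balance after payment €6,359.76.
Closed form: n = −ln(1 − rB₀/P)/ln(1+r) = −ln(0.64167)/ln(1.01792) ≈ 24.985, so the balance reaches zero during payment 25.

25 payments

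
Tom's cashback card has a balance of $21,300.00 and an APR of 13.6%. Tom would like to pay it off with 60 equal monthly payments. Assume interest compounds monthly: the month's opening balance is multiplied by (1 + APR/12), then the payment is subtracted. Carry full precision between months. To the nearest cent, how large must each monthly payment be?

Monthly rate r = 13.6%/12 = 1.13333% = 0.0113333.
Level-payment amortization: P = B₀·r / (1 − (1+r)^(−n)) = 21300.00·0.0113333 / (1 − 1.01133^(−60)).
Denominator 1 − (1+r)^(−60) = 0.491441759.
P = 241.4 / 0.491441759 ≈ 491.21.

$491.21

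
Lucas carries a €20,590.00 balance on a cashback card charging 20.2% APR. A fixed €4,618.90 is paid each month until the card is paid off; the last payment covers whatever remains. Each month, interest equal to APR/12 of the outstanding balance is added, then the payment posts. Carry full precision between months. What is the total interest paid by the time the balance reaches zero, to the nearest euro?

€1,002

Monthly rate r = 20.2%/12 = 1.68333% = 0.0168333.
Payoff takes n = ⌈−ln(1 − rB₀/P)/ln(1+r)⌉ = ⌈4.673⌉ = 5 payments; the last is €3,116.01.
Total paid = 4·€4,618.90 + €3,116.01 = €21,591.61.
Total interest = total paid − principal = €21,591.61 − €20,590.00 = €1,001.61.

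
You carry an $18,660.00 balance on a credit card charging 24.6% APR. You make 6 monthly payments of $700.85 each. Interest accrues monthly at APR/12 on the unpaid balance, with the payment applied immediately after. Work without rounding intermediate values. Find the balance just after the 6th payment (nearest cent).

$16,649.48

Monthly rate r = 24.6%/12 = 2.05% = 0.0205.
Each month: B ← B·(1+r) − $700.85.
Month 1: interest $382.53; balance after payment $18,341.68.
Month 2: interest $376.00; balance after payment $18,016.83.
Month 3: interest $369.35; balance after payment $17,685.33.
Month 4: interest $362.55; balance after payment $17,347.03.
Month 5: interest $355.61; balance after payment $17,001.79.
Month 6: interest $348.54; balance after payment $16,649.48.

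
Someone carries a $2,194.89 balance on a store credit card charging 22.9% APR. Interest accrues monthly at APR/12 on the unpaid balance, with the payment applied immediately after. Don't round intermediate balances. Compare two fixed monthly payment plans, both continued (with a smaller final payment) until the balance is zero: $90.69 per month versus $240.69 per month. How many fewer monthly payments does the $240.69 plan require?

22 fewer payments

Monthly rate r = 22.9%/12 = 1.90833% = 0.0190833.
At $90.69/mo: n = ⌈−ln(1 − rB₀/P)/ln(1+r)⌉ = 33 payments (last $70.76); total interest = total paid − $2,194.89 = $777.95.
At $240.69/mo: 11 payments (last $27.66); total interest $239.67.
Payments saved = 33 − 11 = 22.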